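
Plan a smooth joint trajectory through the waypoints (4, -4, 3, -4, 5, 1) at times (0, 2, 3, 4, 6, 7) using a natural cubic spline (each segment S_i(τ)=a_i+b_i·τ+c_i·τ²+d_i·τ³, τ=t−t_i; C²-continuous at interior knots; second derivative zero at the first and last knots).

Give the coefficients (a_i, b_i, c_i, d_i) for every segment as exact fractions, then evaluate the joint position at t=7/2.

Δ: Δ0=-4, Δ1=7, Δ2=-7, Δ3=9/2, Δ4=-4
row 1: diag=6, rhs=66; c'=1/6, d'=11
row 2: denom=4−1·1/6=23/6; d'=(-84−1·11)/(23/6)=-570/23
row 3: denom=6−1·6/23=132/23; d'=(69−1·-570/23)/(132/23)=719/44
row 4: denom=6−2·23/66=175/33; d'=(-51−2·719/44)/(175/33)=-789/50
back: M4=-789/50
back: M3=719/44−23/66·-789/50=546/25
back: M2=-570/23−6/23·546/25=-762/25
back: M1=11−1/6·-762/25=402/25
M: M0=0, M1=402/25, M2=-762/25, M3=546/25, M4=-789/50, M5=0
seg 0: a=4, c=M0/2=0, d=(M1−M0)/(6·2)=67/50, b=Δ0−h0·(2M0+M1)/6=-234/25
seg 1: a=-4, c=M1/2=201/25, d=(M2−M1)/(6·1)=-194/25, b=Δ1−h1·(2M1+M2)/6=168/25
seg 2: a=3, c=M2/2=-381/25, d=(M3−M2)/(6·1)=218/25, b=Δ2−h2·(2M2+M3)/6=-12/25
seg 3: a=-4, c=M3/2=273/25, d=(M4−M3)/(6·2)=-627/200, b=Δ3−h3·(2M3+M4)/6=-24/5
seg 4: a=5, c=M4/2=-789/100, d=(M5−M4)/(6·1)=263/100, b=Δ4−h4·(2M4+M5)/6=63/50
t_q=7/2 → seg 2, τ=1/2; S=3+-12/25·τ+-381/25·τ²+218/25·τ³=1/25

  seg 0: a=4 b=-234/25 c=0 d=67/50
  seg 1: a=-4 b=168/25 c=201/25 d=-194/25
  seg 2: a=3 b=-12/25 c=-381/25 d=218/25
  seg 3: a=-4 b=-24/5 c=273/25 d=-627/200
  seg 4: a=5 b=63/50 c=-789/100 d=263/100
S(7/2) = 1/25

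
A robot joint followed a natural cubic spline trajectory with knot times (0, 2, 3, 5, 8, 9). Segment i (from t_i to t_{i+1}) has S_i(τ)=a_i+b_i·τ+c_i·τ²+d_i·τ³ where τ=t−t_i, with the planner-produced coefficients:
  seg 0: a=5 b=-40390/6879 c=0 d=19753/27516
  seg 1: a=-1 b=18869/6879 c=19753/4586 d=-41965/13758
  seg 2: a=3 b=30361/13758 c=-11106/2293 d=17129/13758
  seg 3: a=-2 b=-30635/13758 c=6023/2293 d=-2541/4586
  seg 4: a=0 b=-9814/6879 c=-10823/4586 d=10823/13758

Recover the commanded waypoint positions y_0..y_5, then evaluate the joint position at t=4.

y_0=5 y_1=-1 y_2=3 y_3=-2 y_4=0 y_5=-3
S(4) = 3688/2293

y_0 = S_0(0) = a_0 = 5
y_1 = S_1(0) = a_1 = -1
y_2 = S_2(0) = a_2 = 3
y_3 = S_3(0) = a_3 = -2
y_4 = S_4(0) = a_4 = 0
y_5 = S_4(1) = -3
t_q=4 is in segment 2 (τ=1); S_2(τ)=3688/2293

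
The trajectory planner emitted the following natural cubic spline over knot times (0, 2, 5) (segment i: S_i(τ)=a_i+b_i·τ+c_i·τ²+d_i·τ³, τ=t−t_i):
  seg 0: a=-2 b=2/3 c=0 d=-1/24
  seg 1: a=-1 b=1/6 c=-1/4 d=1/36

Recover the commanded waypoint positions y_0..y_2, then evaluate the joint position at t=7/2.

y_0=-2 y_1=-1 y_2=-2
S(7/2) = -39/32

y_0 = S_0(0) = a_0 = -2
y_1 = S_1(0) = a_1 = -1
y_2 = S_1(3) = -2
t_q=7/2 is in segment 1 (τ=3/2); S_1(τ)=-39/32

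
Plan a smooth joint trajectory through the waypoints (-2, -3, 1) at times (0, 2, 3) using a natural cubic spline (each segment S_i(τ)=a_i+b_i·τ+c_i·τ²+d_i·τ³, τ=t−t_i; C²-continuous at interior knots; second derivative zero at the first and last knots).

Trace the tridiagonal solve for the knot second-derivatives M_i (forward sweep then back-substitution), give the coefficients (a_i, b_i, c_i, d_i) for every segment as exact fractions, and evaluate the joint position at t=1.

Δ: Δ0=-1/2, Δ1=4
row 1: diag=6, rhs=27; c'=1/6, d'=9/2
back: M1=9/2
M: M0=0, M1=9/2, M2=0
seg 0: a=-2, c=M0/2=0, d=(M1−M0)/(6·2)=3/8, b=Δ0−h0·(2M0+M1)/6=-2
seg 1: a=-3, c=M1/2=9/4, d=(M2−M1)/(6·1)=-3/4, b=Δ1−h1·(2M1+M2)/6=5/2
t_q=1 → seg 0, τ=1; S=-2+-2·τ+0·τ²+3/8·τ³=-29/8

  seg 0: a=-2 b=-2 c=0 d=3/8
  seg 1: a=-3 b=5/2 c=9/4 d=-3/4
S(1) = -29/8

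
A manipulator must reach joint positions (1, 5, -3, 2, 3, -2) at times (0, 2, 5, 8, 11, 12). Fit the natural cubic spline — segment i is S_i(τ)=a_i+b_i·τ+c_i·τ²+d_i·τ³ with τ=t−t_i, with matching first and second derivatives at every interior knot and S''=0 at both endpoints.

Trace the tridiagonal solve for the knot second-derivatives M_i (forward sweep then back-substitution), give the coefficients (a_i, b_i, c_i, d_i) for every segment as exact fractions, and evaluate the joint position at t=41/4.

Δ: Δ0=2, Δ1=-8/3, Δ2=5/3, Δ3=1/3, Δ4=-5
row 1: diag=10, rhs=-28; c'=3/10, d'=-14/5
row 2: denom=12−3·3/10=111/10; d'=(26−3·-14/5)/(111/10)=344/111
row 3: denom=12−3·10/37=414/37; d'=(-8−3·344/111)/(414/37)=-320/207
row 4: denom=8−3·37/138=331/46; d'=(-32−3·-320/207)/(331/46)=-3776/993
back: M4=-3776/993
back: M3=-320/207−37/138·-3776/993=-1568/2979
back: M2=344/111−10/37·-1568/2979=9656/2979
back: M1=-14/5−3/10·9656/2979=-3746/993
M: M0=0, M1=-3746/993, M2=9656/2979, M3=-1568/2979, M4=-3776/993, M5=0
seg 0: a=1, c=M0/2=0, d=(M1−M0)/(6·2)=-1873/5958, b=Δ0−h0·(2M0+M1)/6=9704/2979
seg 1: a=5, c=M1/2=-1873/993, d=(M2−M1)/(6·3)=10447/26811, b=Δ1−h1·(2M1+M2)/6=-1534/2979
seg 2: a=-3, c=M2/2=4828/2979, d=(M3−M2)/(6·3)=-5612/26811, b=Δ2−h2·(2M2+M3)/6=-3907/2979
seg 3: a=2, c=M3/2=-784/2979, d=(M4−M3)/(6·3)=-4880/26811, b=Δ3−h3·(2M3+M4)/6=8225/2979
seg 4: a=3, c=M4/2=-1888/993, d=(M5−M4)/(6·1)=1888/2979, b=Δ4−h4·(2M4+M5)/6=-11119/2979
t_q=41/4 → seg 3, τ=9/4; S=2+8225/2979·τ+-784/2979·τ²+-4880/26811·τ³=1591/331

  seg 0: a=1 b=9704/2979 c=0 d=-1873/5958
  seg 1: a=5 b=-1534/2979 c=-1873/993 d=10447/26811
  seg 2: a=-3 b=-3907/2979 c=4828/2979 d=-5612/26811
  seg 3: a=2 b=8225/2979 c=-784/2979 d=-4880/26811
  seg 4: a=3 b=-11119/2979 c=-1888/993 d=1888/2979
S(41/4) = 1591/331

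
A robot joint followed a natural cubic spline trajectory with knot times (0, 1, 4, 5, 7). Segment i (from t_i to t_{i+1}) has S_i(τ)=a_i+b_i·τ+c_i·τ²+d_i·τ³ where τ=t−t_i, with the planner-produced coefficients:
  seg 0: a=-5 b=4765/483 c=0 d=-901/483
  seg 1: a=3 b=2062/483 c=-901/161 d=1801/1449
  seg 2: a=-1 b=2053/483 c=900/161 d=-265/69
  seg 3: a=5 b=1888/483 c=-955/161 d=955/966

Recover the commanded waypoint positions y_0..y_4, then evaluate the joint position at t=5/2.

y_0 = S_0(0) = a_0 = -5
y_1 = S_1(0) = a_1 = 3
y_2 = S_2(0) = a_2 = -1
y_3 = S_3(0) = a_3 = 5
y_4 = S_3(2) = -3
t_q=5/2 is in segment 1 (τ=3/2); S_1(τ)=1297/1288

y_0=-5 y_1=3 y_2=-1 y_3=5 y_4=-3
S(5/2) = 1297/1288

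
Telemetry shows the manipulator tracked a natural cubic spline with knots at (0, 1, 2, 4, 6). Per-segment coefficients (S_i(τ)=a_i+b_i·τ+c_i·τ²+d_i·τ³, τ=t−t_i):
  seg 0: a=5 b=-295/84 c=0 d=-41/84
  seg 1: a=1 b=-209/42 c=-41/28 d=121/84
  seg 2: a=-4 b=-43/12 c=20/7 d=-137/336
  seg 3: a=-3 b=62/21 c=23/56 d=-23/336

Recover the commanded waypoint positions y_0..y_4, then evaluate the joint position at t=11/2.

y_0 = S_0(0) = a_0 = 5
y_1 = S_1(0) = a_1 = 1
y_2 = S_2(0) = a_2 = -4
y_3 = S_3(0) = a_3 = -3
y_4 = S_3(2) = 4
t_q=11/2 is in segment 3 (τ=3/2); S_3(τ)=1901/896

y_0=5 y_1=1 y_2=-4 y_3=-3 y_4=4
S(11/2) = 1901/896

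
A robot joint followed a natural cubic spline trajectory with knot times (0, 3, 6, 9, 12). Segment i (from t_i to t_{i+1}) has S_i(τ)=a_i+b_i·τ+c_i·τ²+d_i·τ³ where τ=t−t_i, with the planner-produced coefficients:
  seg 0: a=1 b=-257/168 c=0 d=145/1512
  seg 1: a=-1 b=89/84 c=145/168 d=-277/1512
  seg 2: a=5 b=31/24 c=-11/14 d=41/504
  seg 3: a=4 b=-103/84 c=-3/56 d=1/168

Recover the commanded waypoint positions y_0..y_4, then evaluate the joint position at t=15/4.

y_0 = S_0(0) = a_0 = 1
y_1 = S_1(0) = a_1 = -1
y_2 = S_2(0) = a_2 = 5
y_3 = S_3(0) = a_3 = 4
y_4 = S_3(3) = 0
t_q=15/4 is in segment 1 (τ=3/4); S_1(τ)=727/3584

y_0=1 y_1=-1 y_2=5 y_3=4 y_4=0
S(15/4) = 727/3584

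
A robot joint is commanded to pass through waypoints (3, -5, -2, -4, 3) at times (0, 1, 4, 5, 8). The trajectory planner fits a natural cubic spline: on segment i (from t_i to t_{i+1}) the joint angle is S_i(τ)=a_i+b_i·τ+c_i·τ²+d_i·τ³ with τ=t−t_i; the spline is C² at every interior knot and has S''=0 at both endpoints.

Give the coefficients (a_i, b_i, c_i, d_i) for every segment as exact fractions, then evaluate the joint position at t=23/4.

  seg 0: a=3 b=-1027/108 c=0 d=163/108
  seg 1: a=-5 b=-269/54 c=163/36 d=-821/972
  seg 2: a=-2 b=-67/108 c=-83/27 d=61/36
  seg 3: a=-4 b=-91/54 c=217/108 d=-217/972
S(23/4) = -3247/768

Δ: Δ0=-8, Δ1=1, Δ2=-2, Δ3=7/3
row 1: diag=8, rhs=54; c'=3/8, d'=27/4
row 2: denom=8−3·3/8=55/8; d'=(-18−3·27/4)/(55/8)=-306/55
row 3: denom=8−1·8/55=432/55; d'=(26−1·-306/55)/(432/55)=217/54
back: M3=217/54
back: M2=-306/55−8/55·217/54=-166/27
back: M1=27/4−3/8·-166/27=163/18
M: M0=0, M1=163/18, M2=-166/27, M3=217/54, M4=0
seg 0: a=3, c=M0/2=0, d=(M1−M0)/(6·1)=163/108, b=Δ0−h0·(2M0+M1)/6=-1027/108
seg 1: a=-5, c=M1/2=163/36, d=(M2−M1)/(6·3)=-821/972, b=Δ1−h1·(2M1+M2)/6=-269/54
seg 2: a=-2, c=M2/2=-83/27, d=(M3−M2)/(6·1)=61/36, b=Δ2−h2·(2M2+M3)/6=-67/108
seg 3: a=-4, c=M3/2=217/108, d=(M4−M3)/(6·3)=-217/972, b=Δ3−h3·(2M3+M4)/6=-91/54
t_q=23/4 → seg 3, τ=3/4; S=-4+-91/54·τ+217/108·τ²+-217/972·τ³=-3247/768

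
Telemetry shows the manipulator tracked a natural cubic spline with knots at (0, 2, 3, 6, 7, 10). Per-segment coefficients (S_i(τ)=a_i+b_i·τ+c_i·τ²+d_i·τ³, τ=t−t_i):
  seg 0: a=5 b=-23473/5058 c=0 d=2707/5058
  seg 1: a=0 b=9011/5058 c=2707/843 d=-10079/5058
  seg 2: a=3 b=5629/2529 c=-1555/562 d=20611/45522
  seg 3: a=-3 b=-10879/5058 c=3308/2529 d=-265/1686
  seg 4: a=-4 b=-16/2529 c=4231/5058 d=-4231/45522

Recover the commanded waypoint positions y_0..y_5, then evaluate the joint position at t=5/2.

y_0=5 y_1=0 y_2=3 y_3=-3 y_4=-4 y_5=1
S(5/2) = 19483/13488

y_0 = S_0(0) = a_0 = 5
y_1 = S_1(0) = a_1 = 0
y_2 = S_2(0) = a_2 = 3
y_3 = S_3(0) = a_3 = -3
y_4 = S_4(0) = a_4 = -4
y_5 = S_4(3) = 1
t_q=5/2 is in segment 1 (τ=1/2); S_1(τ)=19483/13488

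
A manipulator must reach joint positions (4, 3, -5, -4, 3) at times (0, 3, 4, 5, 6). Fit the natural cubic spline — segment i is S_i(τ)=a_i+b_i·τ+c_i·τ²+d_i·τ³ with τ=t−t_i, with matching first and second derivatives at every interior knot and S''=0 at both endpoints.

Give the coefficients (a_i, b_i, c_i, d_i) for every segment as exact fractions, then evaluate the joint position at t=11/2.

  seg 0: a=4 b=41/12 c=0 d=-5/12
  seg 1: a=3 b=-47/6 c=-15/4 d=43/12
  seg 2: a=-5 b=-55/12 c=7 d=-17/12
  seg 3: a=-4 b=31/6 c=11/4 d=-11/12
S(11/2) = -27/32

Δ: Δ0=-1/3, Δ1=-8, Δ2=1, Δ3=7
row 1: diag=8, rhs=-46; c'=1/8, d'=-23/4
row 2: denom=4−1·1/8=31/8; d'=(54−1·-23/4)/(31/8)=478/31
row 3: denom=4−1·8/31=116/31; d'=(36−1·478/31)/(116/31)=11/2
back: M3=11/2
back: M2=478/31−8/31·11/2=14
back: M1=-23/4−1/8·14=-15/2
M: M0=0, M1=-15/2, M2=14, M3=11/2, M4=0
seg 0: a=4, c=M0/2=0, d=(M1−M0)/(6·3)=-5/12, b=Δ0−h0·(2M0+M1)/6=41/12
seg 1: a=3, c=M1/2=-15/4, d=(M2−M1)/(6·1)=43/12, b=Δ1−h1·(2M1+M2)/6=-47/6
seg 2: a=-5, c=M2/2=7, d=(M3−M2)/(6·1)=-17/12, b=Δ2−h2·(2M2+M3)/6=-55/12
seg 3: a=-4, c=M3/2=11/4, d=(M4−M3)/(6·1)=-11/12, b=Δ3−h3·(2M3+M4)/6=31/6
t_q=11/2 → seg 3, τ=1/2; S=-4+31/6·τ+11/4·τ²+-11/12·τ³=-27/32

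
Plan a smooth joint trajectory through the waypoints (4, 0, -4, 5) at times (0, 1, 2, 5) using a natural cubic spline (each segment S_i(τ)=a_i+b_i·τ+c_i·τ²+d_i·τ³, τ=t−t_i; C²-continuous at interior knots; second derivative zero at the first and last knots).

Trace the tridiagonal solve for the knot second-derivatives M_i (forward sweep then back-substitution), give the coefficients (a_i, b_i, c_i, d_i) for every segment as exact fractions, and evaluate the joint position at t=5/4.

  seg 0: a=4 b=-117/31 c=0 d=-7/31
  seg 1: a=0 b=-138/31 c=-21/31 d=35/31
  seg 2: a=-4 b=-75/31 c=84/31 d=-28/93
S(5/4) = -2257/1984

Δ: Δ0=-4, Δ1=-4, Δ2=3
row 1: diag=4, rhs=0; c'=1/4, d'=0
row 2: denom=8−1·1/4=31/4; d'=(42−1·0)/(31/4)=168/31
back: M2=168/31
back: M1=0−1/4·168/31=-42/31
M: M0=0, M1=-42/31, M2=168/31, M3=0
seg 0: a=4, c=M0/2=0, d=(M1−M0)/(6·1)=-7/31, b=Δ0−h0·(2M0+M1)/6=-117/31
seg 1: a=0, c=M1/2=-21/31, d=(M2−M1)/(6·1)=35/31, b=Δ1−h1·(2M1+M2)/6=-138/31
seg 2: a=-4, c=M2/2=84/31, d=(M3−M2)/(6·3)=-28/93, b=Δ2−h2·(2M2+M3)/6=-75/31
t_q=5/4 → seg 1, τ=1/4; S=0+-138/31·τ+-21/31·τ²+35/31·τ³=-2257/1984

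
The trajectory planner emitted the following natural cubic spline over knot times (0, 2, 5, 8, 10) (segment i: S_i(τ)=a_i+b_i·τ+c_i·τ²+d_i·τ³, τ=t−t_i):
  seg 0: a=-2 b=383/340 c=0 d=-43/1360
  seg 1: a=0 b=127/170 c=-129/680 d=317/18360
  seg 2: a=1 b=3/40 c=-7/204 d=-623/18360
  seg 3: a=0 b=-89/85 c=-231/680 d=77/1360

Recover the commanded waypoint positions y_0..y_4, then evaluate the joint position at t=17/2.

y_0 = S_0(0) = a_0 = -2
y_1 = S_1(0) = a_1 = 0
y_2 = S_2(0) = a_2 = 1
y_3 = S_3(0) = a_3 = 0
y_4 = S_3(2) = -3
t_q=17/2 is in segment 3 (τ=1/2); S_3(τ)=-6543/10880

y_0=-2 y_1=0 y_2=1 y_3=0 y_4=-3
S(17/2) = -6543/10880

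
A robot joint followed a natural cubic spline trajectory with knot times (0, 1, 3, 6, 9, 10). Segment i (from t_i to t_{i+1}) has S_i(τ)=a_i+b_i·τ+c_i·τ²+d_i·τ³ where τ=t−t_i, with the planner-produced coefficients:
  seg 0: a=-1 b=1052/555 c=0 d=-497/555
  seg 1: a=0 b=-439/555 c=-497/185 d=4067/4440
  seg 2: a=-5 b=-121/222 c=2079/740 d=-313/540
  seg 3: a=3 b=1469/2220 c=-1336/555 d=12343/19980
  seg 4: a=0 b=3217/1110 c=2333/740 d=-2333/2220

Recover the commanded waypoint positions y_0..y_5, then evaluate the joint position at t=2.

y_0 = S_0(0) = a_0 = -1
y_1 = S_1(0) = a_1 = 0
y_2 = S_2(0) = a_2 = -5
y_3 = S_3(0) = a_3 = 3
y_4 = S_4(0) = a_4 = 0
y_5 = S_4(1) = 5
t_q=2 is in segment 1 (τ=1); S_1(τ)=-3791/1480

y_0=-1 y_1=0 y_2=-5 y_3=3 y_4=0 y_5=5
S(2) = -3791/1480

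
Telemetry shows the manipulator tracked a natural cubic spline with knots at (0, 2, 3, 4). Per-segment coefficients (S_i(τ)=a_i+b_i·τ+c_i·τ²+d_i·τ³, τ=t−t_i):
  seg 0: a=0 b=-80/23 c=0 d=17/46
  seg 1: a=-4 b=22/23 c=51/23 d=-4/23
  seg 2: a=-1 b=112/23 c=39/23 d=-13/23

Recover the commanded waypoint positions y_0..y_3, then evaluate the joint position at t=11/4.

y_0=0 y_1=-4 y_2=-1 y_3=5
S(11/4) = -97/46

y_0 = S_0(0) = a_0 = 0
y_1 = S_1(0) = a_1 = -4
y_2 = S_2(0) = a_2 = -1
y_3 = S_2(1) = 5
t_q=11/4 is in segment 1 (τ=3/4); S_1(τ)=-97/46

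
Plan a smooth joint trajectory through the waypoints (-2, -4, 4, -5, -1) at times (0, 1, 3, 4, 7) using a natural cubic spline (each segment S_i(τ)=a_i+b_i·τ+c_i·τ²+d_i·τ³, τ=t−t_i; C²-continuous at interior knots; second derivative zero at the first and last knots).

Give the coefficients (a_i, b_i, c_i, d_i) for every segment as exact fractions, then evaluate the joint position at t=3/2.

  seg 0: a=-2 b=-1516/375 c=0 d=766/375
  seg 1: a=-4 b=782/375 c=766/125 d=-1939/750
  seg 2: a=4 b=-332/75 c=-1173/125 d=1804/375
  seg 3: a=-5 b=-3286/375 c=631/125 d=-631/1125
S(3/2) = -3497/2000

Δ: Δ0=-2, Δ1=4, Δ2=-9, Δ3=4/3
row 1: diag=6, rhs=36; c'=1/3, d'=6
row 2: denom=6−2·1/3=16/3; d'=(-78−2·6)/(16/3)=-135/8
row 3: denom=8−1·3/16=125/16; d'=(62−1·-135/8)/(125/16)=1262/125
back: M3=1262/125
back: M2=-135/8−3/16·1262/125=-2346/125
back: M1=6−1/3·-2346/125=1532/125
M: M0=0, M1=1532/125, M2=-2346/125, M3=1262/125, M4=0
seg 0: a=-2, c=M0/2=0, d=(M1−M0)/(6·1)=766/375, b=Δ0−h0·(2M0+M1)/6=-1516/375
seg 1: a=-4, c=M1/2=766/125, d=(M2−M1)/(6·2)=-1939/750, b=Δ1−h1·(2M1+M2)/6=782/375
seg 2: a=4, c=M2/2=-1173/125, d=(M3−M2)/(6·1)=1804/375, b=Δ2−h2·(2M2+M3)/6=-332/75
seg 3: a=-5, c=M3/2=631/125, d=(M4−M3)/(6·3)=-631/1125, b=Δ3−h3·(2M3+M4)/6=-3286/375
t_q=3/2 → seg 1, τ=1/2; S=-4+782/375·τ+766/125·τ²+-1939/750·τ³=-3497/2000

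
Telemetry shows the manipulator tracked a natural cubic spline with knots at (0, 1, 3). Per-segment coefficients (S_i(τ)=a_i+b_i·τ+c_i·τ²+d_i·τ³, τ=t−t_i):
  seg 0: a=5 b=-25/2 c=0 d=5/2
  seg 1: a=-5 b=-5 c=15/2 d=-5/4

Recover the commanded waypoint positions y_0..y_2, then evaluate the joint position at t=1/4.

y_0=5 y_1=-5 y_2=5
S(1/4) = 245/128

y_0 = S_0(0) = a_0 = 5
y_1 = S_1(0) = a_1 = -5
y_2 = S_1(2) = 5
t_q=1/4 is in segment 0 (τ=1/4); S_0(τ)=245/128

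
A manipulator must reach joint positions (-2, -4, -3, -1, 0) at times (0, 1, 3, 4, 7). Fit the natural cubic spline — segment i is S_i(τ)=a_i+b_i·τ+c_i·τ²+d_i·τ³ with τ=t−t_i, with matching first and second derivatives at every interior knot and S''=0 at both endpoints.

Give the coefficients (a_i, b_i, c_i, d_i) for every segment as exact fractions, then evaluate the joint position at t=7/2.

  seg 0: a=-2 b=-3541/1500 c=0 d=541/1500
  seg 1: a=-4 b=-959/750 c=541/500 d=-289/3000
  seg 2: a=-3 b=142/75 c=63/125 d=-149/375
  seg 3: a=-1 b=641/375 c=-86/125 d=86/1125
S(7/2) = -1977/1000

Δ: Δ0=-2, Δ1=1/2, Δ2=2, Δ3=1/3
row 1: diag=6, rhs=15; c'=1/3, d'=5/2
row 2: denom=6−2·1/3=16/3; d'=(9−2·5/2)/(16/3)=3/4
row 3: denom=8−1·3/16=125/16; d'=(-10−1·3/4)/(125/16)=-172/125
back: M3=-172/125
back: M2=3/4−3/16·-172/125=126/125
back: M1=5/2−1/3·126/125=541/250
M: M0=0, M1=541/250, M2=126/125, M3=-172/125, M4=0
seg 0: a=-2, c=M0/2=0, d=(M1−M0)/(6·1)=541/1500, b=Δ0−h0·(2M0+M1)/6=-3541/1500
seg 1: a=-4, c=M1/2=541/500, d=(M2−M1)/(6·2)=-289/3000, b=Δ1−h1·(2M1+M2)/6=-959/750
seg 2: a=-3, c=M2/2=63/125, d=(M3−M2)/(6·1)=-149/375, b=Δ2−h2·(2M2+M3)/6=142/75
seg 3: a=-1, c=M3/2=-86/125, d=(M4−M3)/(6·3)=86/1125, b=Δ3−h3·(2M3+M4)/6=641/375
t_q=7/2 → seg 2, τ=1/2; S=-3+142/75·τ+63/125·τ²+-149/375·τ³=-1977/1000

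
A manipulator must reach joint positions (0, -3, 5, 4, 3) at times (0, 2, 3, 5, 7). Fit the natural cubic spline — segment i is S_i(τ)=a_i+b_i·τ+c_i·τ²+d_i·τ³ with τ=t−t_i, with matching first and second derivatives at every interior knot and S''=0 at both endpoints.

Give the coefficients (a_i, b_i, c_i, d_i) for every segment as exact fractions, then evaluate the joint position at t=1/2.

Δ: Δ0=-3/2, Δ1=8, Δ2=-1/2, Δ3=-1/2
row 1: diag=6, rhs=57; c'=1/6, d'=19/2
row 2: denom=6−1·1/6=35/6; d'=(-51−1·19/2)/(35/6)=-363/35
row 3: denom=8−2·12/35=256/35; d'=(0−2·-363/35)/(256/35)=363/128
back: M3=363/128
back: M2=-363/35−12/35·363/128=-363/32
back: M1=19/2−1/6·-363/32=729/64
M: M0=0, M1=729/64, M2=-363/32, M3=363/128, M4=0
seg 0: a=0, c=M0/2=0, d=(M1−M0)/(6·2)=243/256, b=Δ0−h0·(2M0+M1)/6=-339/64
seg 1: a=-3, c=M1/2=729/128, d=(M2−M1)/(6·1)=-485/128, b=Δ1−h1·(2M1+M2)/6=195/32
seg 2: a=5, c=M2/2=-363/64, d=(M3−M2)/(6·2)=605/512, b=Δ2−h2·(2M2+M3)/6=783/128
seg 3: a=4, c=M3/2=363/256, d=(M4−M3)/(6·2)=-121/512, b=Δ3−h3·(2M3+M4)/6=-153/64
t_q=1/2 → seg 0, τ=1/2; S=0+-339/64·τ+0·τ²+243/256·τ³=-5181/2048

  seg 0: a=0 b=-339/64 c=0 d=243/256
  seg 1: a=-3 b=195/32 c=729/128 d=-485/128
  seg 2: a=5 b=783/128 c=-363/64 d=605/512
  seg 3: a=4 b=-153/64 c=363/256 d=-121/512
S(1/2) = -5181/2048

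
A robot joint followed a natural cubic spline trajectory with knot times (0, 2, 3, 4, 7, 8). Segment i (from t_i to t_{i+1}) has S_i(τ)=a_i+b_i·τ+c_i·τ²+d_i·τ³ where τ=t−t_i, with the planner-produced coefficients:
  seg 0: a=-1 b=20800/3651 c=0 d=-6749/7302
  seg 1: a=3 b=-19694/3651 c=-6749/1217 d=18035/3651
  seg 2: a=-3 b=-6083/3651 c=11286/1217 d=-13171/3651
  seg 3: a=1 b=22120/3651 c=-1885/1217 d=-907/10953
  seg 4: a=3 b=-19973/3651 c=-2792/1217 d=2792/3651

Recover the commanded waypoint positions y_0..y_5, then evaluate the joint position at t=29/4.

y_0 = S_0(0) = a_0 = -1
y_1 = S_1(0) = a_1 = 3
y_2 = S_2(0) = a_2 = -3
y_3 = S_3(0) = a_3 = 1
y_4 = S_4(0) = a_4 = 3
y_5 = S_4(1) = -4
t_q=29/4 is in segment 4 (τ=1/4); S_4(τ)=14613/9736

y_0=-1 y_1=3 y_2=-3 y_3=1 y_4=3 y_5=-4
S(29/4) = 14613/9736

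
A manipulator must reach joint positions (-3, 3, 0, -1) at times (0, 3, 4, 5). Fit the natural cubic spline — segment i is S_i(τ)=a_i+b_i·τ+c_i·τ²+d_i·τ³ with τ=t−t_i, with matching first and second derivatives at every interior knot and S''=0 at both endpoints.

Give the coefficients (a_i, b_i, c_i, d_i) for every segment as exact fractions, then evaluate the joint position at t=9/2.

  seg 0: a=-3 b=128/31 c=0 d=-22/93
  seg 1: a=3 b=-70/31 c=-66/31 d=43/31
  seg 2: a=0 b=-73/31 c=63/31 d=-21/31
S(9/2) = -187/248

Δ: Δ0=2, Δ1=-3, Δ2=-1
row 1: diag=8, rhs=-30; c'=1/8, d'=-15/4
row 2: denom=4−1·1/8=31/8; d'=(12−1·-15/4)/(31/8)=126/31
back: M2=126/31
back: M1=-15/4−1/8·126/31=-132/31
M: M0=0, M1=-132/31, M2=126/31, M3=0
seg 0: a=-3, c=M0/2=0, d=(M1−M0)/(6·3)=-22/93, b=Δ0−h0·(2M0+M1)/6=128/31
seg 1: a=3, c=M1/2=-66/31, d=(M2−M1)/(6·1)=43/31, b=Δ1−h1·(2M1+M2)/6=-70/31
seg 2: a=0, c=M2/2=63/31, d=(M3−M2)/(6·1)=-21/31, b=Δ2−h2·(2M2+M3)/6=-73/31
t_q=9/2 → seg 2, τ=1/2; S=0+-73/31·τ+63/31·τ²+-21/31·τ³=-187/248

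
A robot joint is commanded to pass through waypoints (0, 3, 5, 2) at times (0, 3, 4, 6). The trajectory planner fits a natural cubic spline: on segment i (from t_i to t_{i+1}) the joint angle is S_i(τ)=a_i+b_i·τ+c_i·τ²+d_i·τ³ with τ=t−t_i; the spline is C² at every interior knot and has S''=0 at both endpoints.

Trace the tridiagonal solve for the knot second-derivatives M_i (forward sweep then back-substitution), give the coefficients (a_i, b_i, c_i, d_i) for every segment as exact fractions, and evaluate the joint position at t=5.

Δ: Δ0=1, Δ1=2, Δ2=-3/2
row 1: diag=8, rhs=6; c'=1/8, d'=3/4
row 2: denom=6−1·1/8=47/8; d'=(-21−1·3/4)/(47/8)=-174/47
back: M2=-174/47
back: M1=3/4−1/8·-174/47=57/47
M: M0=0, M1=57/47, M2=-174/47, M3=0
seg 0: a=0, c=M0/2=0, d=(M1−M0)/(6·3)=19/282, b=Δ0−h0·(2M0+M1)/6=37/94
seg 1: a=3, c=M1/2=57/94, d=(M2−M1)/(6·1)=-77/94, b=Δ1−h1·(2M1+M2)/6=104/47
seg 2: a=5, c=M2/2=-87/47, d=(M3−M2)/(6·2)=29/94, b=Δ2−h2·(2M2+M3)/6=91/94
t_q=5 → seg 2, τ=1; S=5+91/94·τ+-87/47·τ²+29/94·τ³=208/47

  seg 0: a=0 b=37/94 c=0 d=19/282
  seg 1: a=3 b=104/47 c=57/94 d=-77/94
  seg 2: a=5 b=91/94 c=-87/47 d=29/94
S(5) = 208/47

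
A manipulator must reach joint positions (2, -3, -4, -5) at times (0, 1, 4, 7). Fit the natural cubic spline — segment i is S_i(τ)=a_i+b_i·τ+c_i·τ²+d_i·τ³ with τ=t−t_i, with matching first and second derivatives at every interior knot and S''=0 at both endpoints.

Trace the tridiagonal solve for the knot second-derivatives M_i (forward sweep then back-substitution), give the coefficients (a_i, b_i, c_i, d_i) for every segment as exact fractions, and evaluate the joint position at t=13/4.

Δ: Δ0=-5, Δ1=-1/3, Δ2=-1/3
row 1: diag=8, rhs=28; c'=3/8, d'=7/2
row 2: denom=12−3·3/8=87/8; d'=(0−3·7/2)/(87/8)=-28/29
back: M2=-28/29
back: M1=7/2−3/8·-28/29=112/29
M: M0=0, M1=112/29, M2=-28/29, M3=0
seg 0: a=2, c=M0/2=0, d=(M1−M0)/(6·1)=56/87, b=Δ0−h0·(2M0+M1)/6=-491/87
seg 1: a=-3, c=M1/2=56/29, d=(M2−M1)/(6·3)=-70/261, b=Δ1−h1·(2M1+M2)/6=-323/87
seg 2: a=-4, c=M2/2=-14/29, d=(M3−M2)/(6·3)=14/261, b=Δ2−h2·(2M2+M3)/6=55/87
t_q=13/4 → seg 1, τ=9/4; S=-3+-323/87·τ+56/29·τ²+-70/261·τ³=-4299/928

  seg 0: a=2 b=-491/87 c=0 d=56/87
  seg 1: a=-3 b=-323/87 c=56/29 d=-70/261
  seg 2: a=-4 b=55/87 c=-14/29 d=14/261
S(13/4) = -4299/928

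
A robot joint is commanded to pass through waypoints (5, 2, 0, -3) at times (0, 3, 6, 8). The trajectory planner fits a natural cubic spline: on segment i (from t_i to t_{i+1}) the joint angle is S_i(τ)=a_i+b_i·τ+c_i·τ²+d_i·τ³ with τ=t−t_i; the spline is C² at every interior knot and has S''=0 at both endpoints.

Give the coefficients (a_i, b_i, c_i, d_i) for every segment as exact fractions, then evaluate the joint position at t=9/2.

Δ: Δ0=-1, Δ1=-2/3, Δ2=-3/2
row 1: diag=12, rhs=2; c'=1/4, d'=1/6
row 2: denom=10−3·1/4=37/4; d'=(-5−3·1/6)/(37/4)=-22/37
back: M2=-22/37
back: M1=1/6−1/4·-22/37=35/111
M: M0=0, M1=35/111, M2=-22/37, M3=0
seg 0: a=5, c=M0/2=0, d=(M1−M0)/(6·3)=35/1998, b=Δ0−h0·(2M0+M1)/6=-257/222
seg 1: a=2, c=M1/2=35/222, d=(M2−M1)/(6·3)=-101/1998, b=Δ1−h1·(2M1+M2)/6=-76/111
seg 2: a=0, c=M2/2=-11/37, d=(M3−M2)/(6·2)=11/222, b=Δ2−h2·(2M2+M3)/6=-245/222
t_q=9/2 → seg 1, τ=3/2; S=2+-76/111·τ+35/222·τ²+-101/1998·τ³=685/592

  seg 0: a=5 b=-257/222 c=0 d=35/1998
  seg 1: a=2 b=-76/111 c=35/222 d=-101/1998
  seg 2: a=0 b=-245/222 c=-11/37 d=11/222
S(9/2) = 685/592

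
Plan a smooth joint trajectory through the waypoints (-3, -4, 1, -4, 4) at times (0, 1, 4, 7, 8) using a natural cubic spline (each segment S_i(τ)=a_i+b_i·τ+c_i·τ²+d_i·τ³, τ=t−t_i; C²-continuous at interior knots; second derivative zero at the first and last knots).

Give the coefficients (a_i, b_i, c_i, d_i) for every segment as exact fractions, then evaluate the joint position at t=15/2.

  seg 0: a=-3 b=-341/208 c=0 d=133/208
  seg 1: a=-4 b=29/104 c=399/208 d=-2725/5616
  seg 2: a=1 b=-21/16 c=-191/78 d=4363/5616
  seg 3: a=-4 b=517/104 c=945/208 d=-315/208
S(15/2) = -945/1664

Δ: Δ0=-1, Δ1=5/3, Δ2=-5/3, Δ3=8
row 1: diag=8, rhs=16; c'=3/8, d'=2
row 2: denom=12−3·3/8=87/8; d'=(-20−3·2)/(87/8)=-208/87
row 3: denom=8−3·8/29=208/29; d'=(58−3·-208/87)/(208/29)=945/104
back: M3=945/104
back: M2=-208/87−8/29·945/104=-191/39
back: M1=2−3/8·-191/39=399/104
M: M0=0, M1=399/104, M2=-191/39, M3=945/104, M4=0
seg 0: a=-3, c=M0/2=0, d=(M1−M0)/(6·1)=133/208, b=Δ0−h0·(2M0+M1)/6=-341/208
seg 1: a=-4, c=M1/2=399/208, d=(M2−M1)/(6·3)=-2725/5616, b=Δ1−h1·(2M1+M2)/6=29/104
seg 2: a=1, c=M2/2=-191/78, d=(M3−M2)/(6·3)=4363/5616, b=Δ2−h2·(2M2+M3)/6=-21/16
seg 3: a=-4, c=M3/2=945/208, d=(M4−M3)/(6·1)=-315/208, b=Δ3−h3·(2M3+M4)/6=517/104
t_q=15/2 → seg 3, τ=1/2; S=-4+517/104·τ+945/208·τ²+-315/208·τ³=-945/1664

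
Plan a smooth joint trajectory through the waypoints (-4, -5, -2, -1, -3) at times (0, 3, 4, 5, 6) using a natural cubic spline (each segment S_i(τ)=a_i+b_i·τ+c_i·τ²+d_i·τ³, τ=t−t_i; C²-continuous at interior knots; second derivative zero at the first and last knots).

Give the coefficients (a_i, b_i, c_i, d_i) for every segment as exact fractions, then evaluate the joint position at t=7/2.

  seg 0: a=-4 b=-611/348 c=0 d=55/348
  seg 1: a=-5 b=437/174 c=165/116 d=-325/348
  seg 2: a=-2 b=889/348 c=-40/29 d=-61/348
  seg 3: a=-1 b=-127/174 c=-221/116 d=221/348
S(7/2) = -3253/928

Δ: Δ0=-1/3, Δ1=3, Δ2=1, Δ3=-2
row 1: diag=8, rhs=20; c'=1/8, d'=5/2
row 2: denom=4−1·1/8=31/8; d'=(-12−1·5/2)/(31/8)=-116/31
row 3: denom=4−1·8/31=116/31; d'=(-18−1·-116/31)/(116/31)=-221/58
back: M3=-221/58
back: M2=-116/31−8/31·-221/58=-80/29
back: M1=5/2−1/8·-80/29=165/58
M: M0=0, M1=165/58, M2=-80/29, M3=-221/58, M4=0
seg 0: a=-4, c=M0/2=0, d=(M1−M0)/(6·3)=55/348, b=Δ0−h0·(2M0+M1)/6=-611/348
seg 1: a=-5, c=M1/2=165/116, d=(M2−M1)/(6·1)=-325/348, b=Δ1−h1·(2M1+M2)/6=437/174
seg 2: a=-2, c=M2/2=-40/29, d=(M3−M2)/(6·1)=-61/348, b=Δ2−h2·(2M2+M3)/6=889/348
seg 3: a=-1, c=M3/2=-221/116, d=(M4−M3)/(6·1)=221/348, b=Δ3−h3·(2M3+M4)/6=-127/174
t_q=7/2 → seg 1, τ=1/2; S=-5+437/174·τ+165/116·τ²+-325/348·τ³=-3253/928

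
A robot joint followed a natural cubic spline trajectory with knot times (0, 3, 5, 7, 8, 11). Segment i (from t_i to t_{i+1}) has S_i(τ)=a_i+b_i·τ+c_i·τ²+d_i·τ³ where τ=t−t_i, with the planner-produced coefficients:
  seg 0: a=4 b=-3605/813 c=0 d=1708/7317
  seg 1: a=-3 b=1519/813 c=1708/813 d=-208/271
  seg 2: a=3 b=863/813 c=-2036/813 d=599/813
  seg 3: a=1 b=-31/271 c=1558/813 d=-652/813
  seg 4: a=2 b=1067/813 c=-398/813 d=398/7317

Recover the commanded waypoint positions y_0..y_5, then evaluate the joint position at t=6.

y_0=4 y_1=-3 y_2=3 y_3=1 y_4=2 y_5=3
S(6) = 1865/813

y_0 = S_0(0) = a_0 = 4
y_1 = S_1(0) = a_1 = -3
y_2 = S_2(0) = a_2 = 3
y_3 = S_3(0) = a_3 = 1
y_4 = S_4(0) = a_4 = 2
y_5 = S_4(3) = 3
t_q=6 is in segment 2 (τ=1); S_2(τ)=1865/813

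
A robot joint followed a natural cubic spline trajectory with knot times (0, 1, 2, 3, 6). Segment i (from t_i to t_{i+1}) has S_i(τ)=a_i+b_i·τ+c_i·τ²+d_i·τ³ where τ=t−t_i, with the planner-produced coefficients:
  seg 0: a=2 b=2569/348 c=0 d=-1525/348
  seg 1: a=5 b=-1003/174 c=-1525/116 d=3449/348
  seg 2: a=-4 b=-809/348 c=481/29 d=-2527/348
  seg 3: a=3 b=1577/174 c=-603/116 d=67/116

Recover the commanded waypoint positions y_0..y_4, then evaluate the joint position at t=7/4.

y_0 = S_0(0) = a_0 = 2
y_1 = S_1(0) = a_1 = 5
y_2 = S_2(0) = a_2 = -4
y_3 = S_3(0) = a_3 = 3
y_4 = S_3(3) = -1
t_q=7/4 is in segment 1 (τ=3/4); S_1(τ)=-18835/7424

y_0=2 y_1=5 y_2=-4 y_3=3 y_4=-1
S(7/4) = -18835/7424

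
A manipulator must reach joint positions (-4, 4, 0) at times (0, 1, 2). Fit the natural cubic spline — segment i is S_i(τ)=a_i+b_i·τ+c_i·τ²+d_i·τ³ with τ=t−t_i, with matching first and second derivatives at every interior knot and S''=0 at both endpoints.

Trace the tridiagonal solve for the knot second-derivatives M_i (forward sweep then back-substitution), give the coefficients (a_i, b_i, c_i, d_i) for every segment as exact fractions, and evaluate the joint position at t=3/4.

  seg 0: a=-4 b=11 c=0 d=-3
  seg 1: a=4 b=2 c=-9 d=3
S(3/4) = 191/64

Δ: Δ0=8, Δ1=-4
row 1: diag=4, rhs=-72; c'=1/4, d'=-18
back: M1=-18
M: M0=0, M1=-18, M2=0
seg 0: a=-4, c=M0/2=0, d=(M1−M0)/(6·1)=-3, b=Δ0−h0·(2M0+M1)/6=11
seg 1: a=4, c=M1/2=-9, d=(M2−M1)/(6·1)=3, b=Δ1−h1·(2M1+M2)/6=2
t_q=3/4 → seg 0, τ=3/4; S=-4+11·τ+0·τ²+-3·τ³=191/64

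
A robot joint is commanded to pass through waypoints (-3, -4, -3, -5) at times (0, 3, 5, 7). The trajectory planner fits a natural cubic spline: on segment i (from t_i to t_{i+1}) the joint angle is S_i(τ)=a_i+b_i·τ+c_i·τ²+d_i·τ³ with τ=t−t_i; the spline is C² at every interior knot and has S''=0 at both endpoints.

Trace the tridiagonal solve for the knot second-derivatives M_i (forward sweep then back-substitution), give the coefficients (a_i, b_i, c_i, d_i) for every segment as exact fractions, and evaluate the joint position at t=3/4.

  seg 0: a=-3 b=-163/228 c=0 d=29/684
  seg 1: a=-4 b=49/114 c=29/76 d=-79/456
  seg 2: a=-3 b=-7/57 c=-25/38 d=25/228
S(3/4) = -17113/4864

Δ: Δ0=-1/3, Δ1=1/2, Δ2=-1
row 1: diag=10, rhs=5; c'=1/5, d'=1/2
row 2: denom=8−2·1/5=38/5; d'=(-9−2·1/2)/(38/5)=-25/19
back: M2=-25/19
back: M1=1/2−1/5·-25/19=29/38
M: M0=0, M1=29/38, M2=-25/19, M3=0
seg 0: a=-3, c=M0/2=0, d=(M1−M0)/(6·3)=29/684, b=Δ0−h0·(2M0+M1)/6=-163/228
seg 1: a=-4, c=M1/2=29/76, d=(M2−M1)/(6·2)=-79/456, b=Δ1−h1·(2M1+M2)/6=49/114
seg 2: a=-3, c=M2/2=-25/38, d=(M3−M2)/(6·2)=25/228, b=Δ2−h2·(2M2+M3)/6=-7/57
t_q=3/4 → seg 0, τ=3/4; S=-3+-163/228·τ+0·τ²+29/684·τ³=-17113/4864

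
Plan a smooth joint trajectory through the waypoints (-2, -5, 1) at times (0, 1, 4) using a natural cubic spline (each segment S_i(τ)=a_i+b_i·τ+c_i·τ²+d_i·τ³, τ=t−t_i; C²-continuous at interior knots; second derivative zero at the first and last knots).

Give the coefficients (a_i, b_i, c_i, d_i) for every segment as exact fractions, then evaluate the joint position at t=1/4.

Δ: Δ0=-3, Δ1=2
row 1: diag=8, rhs=30; c'=3/8, d'=15/4
back: M1=15/4
M: M0=0, M1=15/4, M2=0
seg 0: a=-2, c=M0/2=0, d=(M1−M0)/(6·1)=5/8, b=Δ0−h0·(2M0+M1)/6=-29/8
seg 1: a=-5, c=M1/2=15/8, d=(M2−M1)/(6·3)=-5/24, b=Δ1−h1·(2M1+M2)/6=-7/4
t_q=1/4 → seg 0, τ=1/4; S=-2+-29/8·τ+0·τ²+5/8·τ³=-1483/512

  seg 0: a=-2 b=-29/8 c=0 d=5/8
  seg 1: a=-5 b=-7/4 c=15/8 d=-5/24
S(1/4) = -1483/512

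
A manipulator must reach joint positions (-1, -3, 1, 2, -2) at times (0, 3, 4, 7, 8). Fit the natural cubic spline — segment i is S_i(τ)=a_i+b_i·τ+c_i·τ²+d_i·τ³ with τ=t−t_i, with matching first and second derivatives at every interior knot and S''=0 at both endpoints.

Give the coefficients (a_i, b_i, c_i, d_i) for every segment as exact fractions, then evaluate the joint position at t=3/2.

  seg 0: a=-1 b=-41/16 c=0 d=91/432
  seg 1: a=-3 b=25/8 c=91/48 d=-49/48
  seg 2: a=1 b=185/48 c=-7/6 d=-1/432
  seg 3: a=2 b=-77/24 c=-19/16 d=19/48
S(3/2) = -529/128

Δ: Δ0=-2/3, Δ1=4, Δ2=1/3, Δ3=-4
row 1: diag=8, rhs=28; c'=1/8, d'=7/2
row 2: denom=8−1·1/8=63/8; d'=(-22−1·7/2)/(63/8)=-68/21
row 3: denom=8−3·8/21=48/7; d'=(-26−3·-68/21)/(48/7)=-19/8
back: M3=-19/8
back: M2=-68/21−8/21·-19/8=-7/3
back: M1=7/2−1/8·-7/3=91/24
M: M0=0, M1=91/24, M2=-7/3, M3=-19/8, M4=0
seg 0: a=-1, c=M0/2=0, d=(M1−M0)/(6·3)=91/432, b=Δ0−h0·(2M0+M1)/6=-41/16
seg 1: a=-3, c=M1/2=91/48, d=(M2−M1)/(6·1)=-49/48, b=Δ1−h1·(2M1+M2)/6=25/8
seg 2: a=1, c=M2/2=-7/6, d=(M3−M2)/(6·3)=-1/432, b=Δ2−h2·(2M2+M3)/6=185/48
seg 3: a=2, c=M3/2=-19/16, d=(M4−M3)/(6·1)=19/48, b=Δ3−h3·(2M3+M4)/6=-77/24
t_q=3/2 → seg 0, τ=3/2; S=-1+-41/16·τ+0·τ²+91/432·τ³=-529/128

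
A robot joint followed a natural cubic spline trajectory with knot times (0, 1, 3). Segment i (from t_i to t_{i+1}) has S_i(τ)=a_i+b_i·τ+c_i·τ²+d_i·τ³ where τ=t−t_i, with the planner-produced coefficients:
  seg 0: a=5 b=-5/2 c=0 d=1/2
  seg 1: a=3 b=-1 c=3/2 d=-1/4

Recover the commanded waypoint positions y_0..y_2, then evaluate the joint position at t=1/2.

y_0 = S_0(0) = a_0 = 5
y_1 = S_1(0) = a_1 = 3
y_2 = S_1(2) = 5
t_q=1/2 is in segment 0 (τ=1/2); S_0(τ)=61/16

y_0=5 y_1=3 y_2=5
S(1/2) = 61/16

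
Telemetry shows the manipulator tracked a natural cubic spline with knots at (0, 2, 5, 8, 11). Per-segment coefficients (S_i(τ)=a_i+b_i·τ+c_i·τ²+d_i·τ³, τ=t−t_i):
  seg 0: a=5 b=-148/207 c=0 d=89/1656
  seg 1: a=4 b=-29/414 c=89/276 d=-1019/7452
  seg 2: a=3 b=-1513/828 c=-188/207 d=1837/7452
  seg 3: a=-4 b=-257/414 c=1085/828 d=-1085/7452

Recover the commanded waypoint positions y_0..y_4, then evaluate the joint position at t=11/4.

y_0 = S_0(0) = a_0 = 5
y_1 = S_1(0) = a_1 = 4
y_2 = S_2(0) = a_2 = 3
y_3 = S_3(0) = a_3 = -4
y_4 = S_3(3) = 2
t_q=11/4 is in segment 1 (τ=3/4); S_1(τ)=23971/5888

y_0=5 y_1=4 y_2=3 y_3=-4 y_4=2
S(11/4) = 23971/5888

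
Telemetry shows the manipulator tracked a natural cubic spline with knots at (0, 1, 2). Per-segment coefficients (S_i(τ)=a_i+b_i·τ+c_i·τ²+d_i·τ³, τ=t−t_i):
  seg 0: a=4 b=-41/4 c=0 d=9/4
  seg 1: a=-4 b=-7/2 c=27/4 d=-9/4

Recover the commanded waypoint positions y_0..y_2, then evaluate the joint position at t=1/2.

y_0 = S_0(0) = a_0 = 4
y_1 = S_1(0) = a_1 = -4
y_2 = S_1(1) = -3
t_q=1/2 is in segment 0 (τ=1/2); S_0(τ)=-27/32

y_0=4 y_1=-4 y_2=-3
S(1/2) = -27/32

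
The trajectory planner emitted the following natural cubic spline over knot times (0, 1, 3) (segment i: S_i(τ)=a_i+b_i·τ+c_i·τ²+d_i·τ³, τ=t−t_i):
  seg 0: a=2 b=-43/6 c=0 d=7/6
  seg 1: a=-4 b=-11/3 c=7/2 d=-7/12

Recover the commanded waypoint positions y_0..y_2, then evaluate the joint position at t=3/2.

y_0=2 y_1=-4 y_2=-2
S(3/2) = -161/32

y_0 = S_0(0) = a_0 = 2
y_1 = S_1(0) = a_1 = -4
y_2 = S_1(2) = -2
t_q=3/2 is in segment 1 (τ=1/2); S_1(τ)=-161/32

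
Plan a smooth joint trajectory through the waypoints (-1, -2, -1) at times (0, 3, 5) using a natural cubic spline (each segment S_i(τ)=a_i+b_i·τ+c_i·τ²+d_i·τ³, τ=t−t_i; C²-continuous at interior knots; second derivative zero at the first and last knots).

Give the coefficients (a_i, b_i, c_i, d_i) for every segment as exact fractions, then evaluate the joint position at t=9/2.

Δ: Δ0=-1/3, Δ1=1/2
row 1: diag=10, rhs=5; c'=1/5, d'=1/2
back: M1=1/2
M: M0=0, M1=1/2, M2=0
seg 0: a=-1, c=M0/2=0, d=(M1−M0)/(6·3)=1/36, b=Δ0−h0·(2M0+M1)/6=-7/12
seg 1: a=-2, c=M1/2=1/4, d=(M2−M1)/(6·2)=-1/24, b=Δ1−h1·(2M1+M2)/6=1/6
t_q=9/2 → seg 1, τ=3/2; S=-2+1/6·τ+1/4·τ²+-1/24·τ³=-85/64

  seg 0: a=-1 b=-7/12 c=0 d=1/36
  seg 1: a=-2 b=1/6 c=1/4 d=-1/24
S(9/2) = -85/64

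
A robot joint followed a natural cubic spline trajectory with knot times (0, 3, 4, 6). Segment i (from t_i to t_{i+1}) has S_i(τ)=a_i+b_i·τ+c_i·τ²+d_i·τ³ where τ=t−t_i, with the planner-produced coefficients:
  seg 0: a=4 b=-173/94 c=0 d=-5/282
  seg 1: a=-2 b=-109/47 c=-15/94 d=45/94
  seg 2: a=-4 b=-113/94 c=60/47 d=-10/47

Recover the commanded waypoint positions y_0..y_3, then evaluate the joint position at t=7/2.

y_0=4 y_1=-2 y_2=-4 y_3=-3
S(7/2) = -2361/752

y_0 = S_0(0) = a_0 = 4
y_1 = S_1(0) = a_1 = -2
y_2 = S_2(0) = a_2 = -4
y_3 = S_2(2) = -3
t_q=7/2 is in segment 1 (τ=1/2); S_1(τ)=-2361/752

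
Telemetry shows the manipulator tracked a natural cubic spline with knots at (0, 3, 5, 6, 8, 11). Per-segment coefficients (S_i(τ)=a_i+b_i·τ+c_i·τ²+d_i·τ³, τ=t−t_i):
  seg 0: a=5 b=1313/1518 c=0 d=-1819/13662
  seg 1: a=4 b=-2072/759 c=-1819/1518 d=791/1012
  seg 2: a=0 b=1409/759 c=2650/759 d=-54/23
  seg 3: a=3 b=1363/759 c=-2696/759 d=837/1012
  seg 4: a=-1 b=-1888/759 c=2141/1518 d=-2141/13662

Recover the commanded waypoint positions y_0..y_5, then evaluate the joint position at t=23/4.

y_0=5 y_1=4 y_2=0 y_3=3 y_4=-1 y_5=0
S(23/4) = 19153/8096

y_0 = S_0(0) = a_0 = 5
y_1 = S_1(0) = a_1 = 4
y_2 = S_2(0) = a_2 = 0
y_3 = S_3(0) = a_3 = 3
y_4 = S_4(0) = a_4 = -1
y_5 = S_4(3) = 0
t_q=23/4 is in segment 2 (τ=3/4); S_2(τ)=19153/8096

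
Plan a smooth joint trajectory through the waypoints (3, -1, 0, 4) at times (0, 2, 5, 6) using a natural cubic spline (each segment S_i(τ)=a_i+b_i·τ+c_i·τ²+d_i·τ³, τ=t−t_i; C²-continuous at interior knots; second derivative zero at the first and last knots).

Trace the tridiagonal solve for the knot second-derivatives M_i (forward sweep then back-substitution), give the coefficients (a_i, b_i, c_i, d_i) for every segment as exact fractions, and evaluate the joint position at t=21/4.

  seg 0: a=3 b=-472/213 c=0 d=23/426
  seg 1: a=-1 b=-334/213 c=23/71 d=22/213
  seg 2: a=0 b=674/213 c=89/71 d=-89/213
S(21/4) = 3921/4544

Δ: Δ0=-2, Δ1=1/3, Δ2=4
row 1: diag=10, rhs=14; c'=3/10, d'=7/5
row 2: denom=8−3·3/10=71/10; d'=(22−3·7/5)/(71/10)=178/71
back: M2=178/71
back: M1=7/5−3/10·178/71=46/71
M: M0=0, M1=46/71, M2=178/71, M3=0
seg 0: a=3, c=M0/2=0, d=(M1−M0)/(6·2)=23/426, b=Δ0−h0·(2M0+M1)/6=-472/213
seg 1: a=-1, c=M1/2=23/71, d=(M2−M1)/(6·3)=22/213, b=Δ1−h1·(2M1+M2)/6=-334/213
seg 2: a=0, c=M2/2=89/71, d=(M3−M2)/(6·1)=-89/213, b=Δ2−h2·(2M2+M3)/6=674/213
t_q=21/4 → seg 2, τ=1/4; S=0+674/213·τ+89/71·τ²+-89/213·τ³=3921/4544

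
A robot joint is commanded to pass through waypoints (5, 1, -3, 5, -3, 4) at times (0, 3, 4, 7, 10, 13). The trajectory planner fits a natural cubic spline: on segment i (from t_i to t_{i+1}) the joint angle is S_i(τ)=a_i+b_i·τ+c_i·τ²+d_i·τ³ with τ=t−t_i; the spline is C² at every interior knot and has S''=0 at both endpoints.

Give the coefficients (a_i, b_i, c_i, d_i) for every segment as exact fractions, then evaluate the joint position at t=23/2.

Δ: Δ0=-4/3, Δ1=-4, Δ2=8/3, Δ3=-8/3, Δ4=7/3
row 1: diag=8, rhs=-16; c'=1/8, d'=-2
row 2: denom=8−1·1/8=63/8; d'=(40−1·-2)/(63/8)=16/3
row 3: denom=12−3·8/21=76/7; d'=(-32−3·16/3)/(76/7)=-84/19
row 4: denom=12−3·21/76=849/76; d'=(30−3·-84/19)/(849/76)=1096/283
back: M4=1096/283
back: M3=-84/19−21/76·1096/283=-1554/283
back: M2=16/3−8/21·-1554/283=6304/849
back: M1=-2−1/8·6304/849=-2486/849
M: M0=0, M1=-2486/849, M2=6304/849, M3=-1554/283, M4=1096/283, M5=0
seg 0: a=5, c=M0/2=0, d=(M1−M0)/(6·3)=-1243/7641, b=Δ0−h0·(2M0+M1)/6=37/283
seg 1: a=1, c=M1/2=-1243/849, d=(M2−M1)/(6·1)=1465/849, b=Δ1−h1·(2M1+M2)/6=-1206/283
seg 2: a=-3, c=M2/2=3152/849, d=(M3−M2)/(6·3)=-5483/7641, b=Δ2−h2·(2M2+M3)/6=-1709/849
seg 3: a=5, c=M3/2=-777/283, d=(M4−M3)/(6·3)=1325/2547, b=Δ3−h3·(2M3+M4)/6=754/849
seg 4: a=-3, c=M4/2=548/283, d=(M5−M4)/(6·3)=-548/2547, b=Δ4−h4·(2M4+M5)/6=-1307/849
t_q=23/2 → seg 4, τ=3/2; S=-3+-1307/849·τ+548/283·τ²+-548/2547·τ³=-475/283

  seg 0: a=5 b=37/283 c=0 d=-1243/7641
  seg 1: a=1 b=-1206/283 c=-1243/849 d=1465/849
  seg 2: a=-3 b=-1709/849 c=3152/849 d=-5483/7641
  seg 3: a=5 b=754/849 c=-777/283 d=1325/2547
  seg 4: a=-3 b=-1307/849 c=548/283 d=-548/2547
S(23/2) = -475/283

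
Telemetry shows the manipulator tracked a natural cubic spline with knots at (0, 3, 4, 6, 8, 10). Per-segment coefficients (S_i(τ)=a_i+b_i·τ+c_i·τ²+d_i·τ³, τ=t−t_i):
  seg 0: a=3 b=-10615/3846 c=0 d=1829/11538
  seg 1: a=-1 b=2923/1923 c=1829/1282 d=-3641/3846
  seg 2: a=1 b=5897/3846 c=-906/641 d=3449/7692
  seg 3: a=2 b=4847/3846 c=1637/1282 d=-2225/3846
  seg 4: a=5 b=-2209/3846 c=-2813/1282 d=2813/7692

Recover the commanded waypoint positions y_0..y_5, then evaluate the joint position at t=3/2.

y_0=3 y_1=-1 y_2=1 y_3=2 y_4=5 y_5=-2
S(3/2) = -6205/10256

y_0 = S_0(0) = a_0 = 3
y_1 = S_1(0) = a_1 = -1
y_2 = S_2(0) = a_2 = 1
y_3 = S_3(0) = a_3 = 2
y_4 = S_4(0) = a_4 = 5
y_5 = S_4(2) = -2
t_q=3/2 is in segment 0 (τ=3/2); S_0(τ)=-6205/10256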